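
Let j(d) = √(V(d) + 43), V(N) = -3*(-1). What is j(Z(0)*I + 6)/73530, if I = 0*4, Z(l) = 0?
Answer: √46/73530 ≈ 9.2239e-5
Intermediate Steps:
I = 0
V(N) = 3
j(d) = √46 (j(d) = √(3 + 43) = √46)
j(Z(0)*I + 6)/73530 = √46/73530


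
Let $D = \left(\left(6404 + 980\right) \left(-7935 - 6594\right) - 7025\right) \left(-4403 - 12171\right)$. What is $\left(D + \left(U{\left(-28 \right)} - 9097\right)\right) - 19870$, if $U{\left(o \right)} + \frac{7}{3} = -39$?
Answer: $\frac{5334631576217}{3} \approx 1.7782 \cdot 10^{12}$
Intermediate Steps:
$U{\left(o \right)} = - \frac{124}{3}$ ($U{\left(o \right)} = - \frac{7}{3} - 39 = - \frac{124}{3}$)
$D = 1778210554414$ ($D = \left(7384 \left(-14529\right) - 7025\right) \left(-16574\right) = \left(-107282136 - 7025\right) \left(-16574\right) = \left(-107289161\right) \left(-16574\right) = 1778210554414$)
$\left(D + \left(U{\left(-28 \right)} - 9097\right)\right) - 19870 = \left(1778210554414 - \frac{27415}{3}\right) - 19870 = \frac{5334631635827}{3} - 19870 = \frac{5334631576217}{3}$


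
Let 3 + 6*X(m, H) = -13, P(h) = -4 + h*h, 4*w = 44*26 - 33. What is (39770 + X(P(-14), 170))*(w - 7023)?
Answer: -1609443631/6 ≈ -2.6824e+8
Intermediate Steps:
w = 1111/4 (w = (44*26 - 33)/4 = (1144 - 33)/4 = (¼)*1111 = 1111/4 ≈ 277.75)
P(h) = -4 + h²
X(m, H) = -8/3 (X(m, H) = -½ + (⅙)*(-13) = -½ - 13/6 = -8/3)
(39770 + X(P(-14), 170))*(w - 7023) = (39770 - 8/3)*(1111/4 - 7023) = (119302/3)*(-26981/4) = -1609443631/6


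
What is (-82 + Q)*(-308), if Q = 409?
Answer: -100716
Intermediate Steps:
(-82 + Q)*(-308) = (-82 + 409)*(-308) = 327*(-308) = -100716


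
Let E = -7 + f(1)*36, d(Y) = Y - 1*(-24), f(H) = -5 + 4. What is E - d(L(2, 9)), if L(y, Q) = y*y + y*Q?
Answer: -89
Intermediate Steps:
f(H) = -1
L(y, Q) = y² + Q*y
d(Y) = 24 + Y (d(Y) = Y + 24 = 24 + Y)
E = -43 (E = -7 - 1*36 = -7 - 36 = -43)
E - d(L(2, 9)) = -43 - (24 + 2*(9 + 2)) = -43 - (24 + 2*11) = -43 - (24 + 22) = -43 - 1*46 = -43 - 46 = -89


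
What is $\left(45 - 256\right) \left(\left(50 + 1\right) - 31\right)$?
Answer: $-4220$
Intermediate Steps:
$\left(45 - 256\right) \left(\left(50 + 1\right) - 31\right) = - 211 \left(51 - 31\right) = \left(-211\right) 20 = -4220$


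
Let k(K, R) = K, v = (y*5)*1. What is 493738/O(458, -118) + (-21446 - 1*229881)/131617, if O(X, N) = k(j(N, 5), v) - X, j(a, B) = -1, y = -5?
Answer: -65099673439/60412203 ≈ -1077.6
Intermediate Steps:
v = -25 (v = -5*5*1 = -25*1 = -25)
O(X, N) = -1 - X
493738/O(458, -118) + (-21446 - 1*229881)/131617 = 493738/(-1 - 1*458) + (-21446 - 1*229881)/131617 = 493738/(-1 - 458) + (-21446 - 229881)*(1/131617) = 493738/(-459) - 251327*1/131617 = 493738*(-1/459) - 251327/131617 = -493738/459 - 251327/131617 = -65099673439/60412203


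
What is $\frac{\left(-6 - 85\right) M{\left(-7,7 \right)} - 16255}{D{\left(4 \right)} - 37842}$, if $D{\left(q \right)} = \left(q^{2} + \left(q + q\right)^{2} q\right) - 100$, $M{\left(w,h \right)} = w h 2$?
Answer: $\frac{7337}{37670} \approx 0.19477$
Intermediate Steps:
$M{\left(w,h \right)} = 2 h w$ ($M{\left(w,h \right)} = h w 2 = 2 h w$)
$D{\left(q \right)} = -100 + q^{2} + 4 q^{3}$ ($D{\left(q \right)} = \left(q^{2} + \left(2 q\right)^{2} q\right) - 100 = \left(q^{2} + 4 q^{2} q\right) - 100 = \left(q^{2} + 4 q^{3}\right) - 100 = -100 + q^{2} + 4 q^{3}$)
$\frac{\left(-6 - 85\right) M{\left(-7,7 \right)} - 16255}{D{\left(4 \right)} - 37842} = \frac{\left(-6 - 85\right) 2 \cdot 7 \left(-7\right) - 16255}{\left(-100 + 4^{2} + 4 \cdot 4^{3}\right) - 37842} = \frac{\left(-91\right) \left(-98\right) - 16255}{\left(-100 + 16 + 4 \cdot 64\right) - 37842} = \frac{8918 - 16255}{\left(-100 + 16 + 256\right) - 37842} = - \frac{7337}{172 - 37842} = - \frac{7337}{-37670} = \left(-7337\right) \left(- \frac{1}{37670}\right) = \frac{7337}{37670}$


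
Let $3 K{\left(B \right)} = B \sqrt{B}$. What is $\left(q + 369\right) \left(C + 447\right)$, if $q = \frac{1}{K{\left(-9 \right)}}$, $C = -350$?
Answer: $35793 + \frac{97 i}{9} \approx 35793.0 + 10.778 i$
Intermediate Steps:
$K{\left(B \right)} = \frac{B^{\frac{3}{2}}}{3}$ ($K{\left(B \right)} = \frac{B \sqrt{B}}{3} = \frac{B^{\frac{3}{2}}}{3}$)
$q = \frac{i}{9}$ ($q = \frac{1}{\frac{1}{3} \left(-9\right)^{\frac{3}{2}}} = \frac{1}{\frac{1}{3} \left(- 27 i\right)} = \frac{1}{\left(-9\right) i} = \frac{i}{9} \approx 0.11111 i$)
$\left(q + 369\right) \left(C + 447\right) = \left(\frac{i}{9} + 369\right) \left(-350 + 447\right) = \left(369 + \frac{i}{9}\right) 97 = 35793 + \frac{97 i}{9}$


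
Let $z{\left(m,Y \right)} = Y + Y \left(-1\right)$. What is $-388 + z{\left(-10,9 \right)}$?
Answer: $-388$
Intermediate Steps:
$z{\left(m,Y \right)} = 0$ ($z{\left(m,Y \right)} = Y - Y = 0$)
$-388 + z{\left(-10,9 \right)} = -388 + 0 = -388$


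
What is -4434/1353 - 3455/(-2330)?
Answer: -377107/210166 ≈ -1.7943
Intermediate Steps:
-4434/1353 - 3455/(-2330) = -4434*1/1353 - 3455*(-1/2330) = -1478/451 + 691/466 = -377107/210166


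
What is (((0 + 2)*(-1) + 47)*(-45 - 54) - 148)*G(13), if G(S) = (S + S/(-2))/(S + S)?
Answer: -4603/4 ≈ -1150.8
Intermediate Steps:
G(S) = ¼ (G(S) = (S + S*(-½))/((2*S)) = (S - S/2)*(1/(2*S)) = (S/2)*(1/(2*S)) = ¼)
(((0 + 2)*(-1) + 47)*(-45 - 54) - 148)*G(13) = (((0 + 2)*(-1) + 47)*(-45 - 54) - 148)*(¼) = ((2*(-1) + 47)*(-99) - 148)*(¼) = ((-2 + 47)*(-99) - 148)*(¼) = (45*(-99) - 148)*(¼) = (-4455 - 148)*(¼) = -4603*¼ = -4603/4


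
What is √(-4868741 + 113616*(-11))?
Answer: I*√6118517 ≈ 2473.6*I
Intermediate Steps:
√(-4868741 + 113616*(-11)) = √(-4868741 - 1249776) = √(-6118517) = I*√6118517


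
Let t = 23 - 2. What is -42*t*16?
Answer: -14112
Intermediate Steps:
t = 21
-42*t*16 = -42*21*16 = -882*16 = -14112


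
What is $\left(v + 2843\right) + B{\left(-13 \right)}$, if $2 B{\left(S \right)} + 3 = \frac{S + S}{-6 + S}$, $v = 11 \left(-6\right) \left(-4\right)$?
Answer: $\frac{118035}{38} \approx 3106.2$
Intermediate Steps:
$v = 264$ ($v = \left(-66\right) \left(-4\right) = 264$)
$B{\left(S \right)} = - \frac{3}{2} + \frac{S}{-6 + S}$ ($B{\left(S \right)} = - \frac{3}{2} + \frac{\left(S + S\right) \frac{1}{-6 + S}}{2} = - \frac{3}{2} + \frac{2 S \frac{1}{-6 + S}}{2} = - \frac{3}{2} + \frac{S}{-6 + S}$)
$\left(v + 2843\right) + B{\left(-13 \right)} = \left(264 + 2843\right) + \frac{18 - -13}{2 \left(-6 - 13\right)} = 3107 + \frac{18 + 13}{2 \left(-19\right)} = 3107 + \frac{1}{2} \left(- \frac{1}{19}\right) 31 = 3107 - \frac{31}{38} = \frac{118035}{38}$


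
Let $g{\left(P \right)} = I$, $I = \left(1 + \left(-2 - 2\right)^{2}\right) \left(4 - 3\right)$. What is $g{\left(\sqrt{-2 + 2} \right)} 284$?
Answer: $4828$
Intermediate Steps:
$I = 17$ ($I = \left(1 + \left(-4\right)^{2}\right) 1 = \left(1 + 16\right) 1 = 17 \cdot 1 = 17$)
$g{\left(P \right)} = 17$
$g{\left(\sqrt{-2 + 2} \right)} 284 = 17 \cdot 284 = 4828$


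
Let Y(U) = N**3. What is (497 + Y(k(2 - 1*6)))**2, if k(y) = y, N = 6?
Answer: 508369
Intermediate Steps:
Y(U) = 216 (Y(U) = 6**3 = 216)
(497 + Y(k(2 - 1*6)))**2 = (497 + 216)**2 = 713**2 = 508369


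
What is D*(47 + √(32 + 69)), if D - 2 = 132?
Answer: 6298 + 134*√101 ≈ 7644.7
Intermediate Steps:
D = 134 (D = 2 + 132 = 134)
D*(47 + √(32 + 69)) = 134*(47 + √(32 + 69)) = 134*(47 + √101) = 6298 + 134*√101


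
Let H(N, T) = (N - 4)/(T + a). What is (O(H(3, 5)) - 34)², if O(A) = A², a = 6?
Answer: 16916769/14641 ≈ 1155.4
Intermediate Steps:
H(N, T) = (-4 + N)/(6 + T) (H(N, T) = (N - 4)/(T + 6) = (-4 + N)/(6 + T))
(O(H(3, 5)) - 34)² = (((-4 + 3)/(6 + 5))² - 34)² = ((-1/11)² - 34)² = (1/121 - 34)² = (-4113/121)² = 16916769/14641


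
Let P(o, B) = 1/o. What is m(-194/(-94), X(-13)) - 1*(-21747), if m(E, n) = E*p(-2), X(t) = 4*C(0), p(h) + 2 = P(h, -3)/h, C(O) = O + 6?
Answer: 4087757/188 ≈ 21743.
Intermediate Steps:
P(o, B) = 1/o
C(O) = 6 + O
p(h) = -2 + h**(-2) (p(h) = -2 + 1/(h*h) = -2 + h**(-2))
X(t) = 24 (X(t) = 4*(6 + 0) = 4*6 = 24)
m(E, n) = -7*E/4 (m(E, n) = E*(-2 + (-2)**(-2)) = E*(-2 + 1/4) = E*(-7/4) = -7*E/4)
m(-194/(-94), X(-13)) - 1*(-21747) = -(-679)/(2*(-94)) - 1*(-21747) = -(-679)*(-1)/(2*94) + 21747 = -7/4*97/47 + 21747 = -679/188 + 21747 = 4087757/188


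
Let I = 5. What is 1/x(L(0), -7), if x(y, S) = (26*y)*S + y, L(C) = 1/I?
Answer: -5/181 ≈ -0.027624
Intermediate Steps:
L(C) = ⅕ (L(C) = 1/5 = ⅕)
x(y, S) = y + 26*S*y (x(y, S) = 26*S*y + y = y + 26*S*y)
1/x(L(0), -7) = 1/((1 + 26*(-7))/5) = 1/((1 - 182)/5) = 1/((⅕)*(-181)) = 1/(-181/5) = -5/181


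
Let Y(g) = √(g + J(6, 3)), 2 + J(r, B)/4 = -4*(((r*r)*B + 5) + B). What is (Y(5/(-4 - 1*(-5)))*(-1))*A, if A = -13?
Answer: 169*I*√11 ≈ 560.51*I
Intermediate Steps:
J(r, B) = -88 - 16*B - 16*B*r² (J(r, B) = -8 + 4*(-4*(((r*r)*B + 5) + B)) = -8 + 4*(-4*((r²*B + 5) + B)) = -8 + 4*(-4*((B*r² + 5) + B)) = -8 + 4*(-4*((5 + B*r²) + B)) = -8 + 4*(-4*(5 + B + B*r²)) = -8 + 4*(-20 - 4*B - 4*B*r²) = -8 + (-80 - 16*B - 16*B*r²) = -88 - 16*B - 16*B*r²)
Y(g) = √(-1864 + g) (Y(g) = √(g + (-88 - 16*3 - 16*3*6²)) = √(g + (-88 - 48 - 16*3*36)) = √(g + (-88 - 48 - 1728)) = √(g - 1864) = √(-1864 + g))
(Y(5/(-4 - 1*(-5)))*(-1))*A = (√(-1864 + 5/(-4 - 1*(-5)))*(-1))*(-13) = (√(-1864 + 5/(-4 + 5))*(-1))*(-13) = (√(-1864 + 5/1)*(-1))*(-13) = (√(-1864 + 5*1)*(-1))*(-13) = (√(-1864 + 5)*(-1))*(-13) = (√(-1859)*(-1))*(-13) = ((13*I*√11)*(-1))*(-13) = -13*I*√11*(-13) = 169*I*√11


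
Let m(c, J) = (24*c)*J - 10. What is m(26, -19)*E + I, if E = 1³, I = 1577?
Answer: -10289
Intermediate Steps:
m(c, J) = -10 + 24*J*c (m(c, J) = 24*J*c - 10 = -10 + 24*J*c)
E = 1
m(26, -19)*E + I = (-10 + 24*(-19)*26)*1 + 1577 = (-10 - 11856)*1 + 1577 = -11866*1 + 1577 = -11866 + 1577 = -10289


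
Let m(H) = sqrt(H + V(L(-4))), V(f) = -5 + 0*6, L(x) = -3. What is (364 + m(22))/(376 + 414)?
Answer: 182/395 + sqrt(17)/790 ≈ 0.46598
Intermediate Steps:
V(f) = -5 (V(f) = -5 + 0 = -5)
m(H) = sqrt(-5 + H) (m(H) = sqrt(H - 5) = sqrt(-5 + H))
(364 + m(22))/(376 + 414) = (364 + sqrt(-5 + 22))/(376 + 414) = (364 + sqrt(17))/790 = (364 + sqrt(17))*(1/790) = 182/395 + sqrt(17)/790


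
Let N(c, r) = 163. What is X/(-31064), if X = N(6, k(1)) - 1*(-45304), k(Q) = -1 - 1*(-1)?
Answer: -45467/31064 ≈ -1.4637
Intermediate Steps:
k(Q) = 0 (k(Q) = -1 + 1 = 0)
X = 45467 (X = 163 - 1*(-45304) = 163 + 45304 = 45467)
X/(-31064) = 45467/(-31064) = 45467*(-1/31064) = -45467/31064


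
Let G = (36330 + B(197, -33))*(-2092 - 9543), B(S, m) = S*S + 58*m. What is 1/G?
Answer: -1/851972875 ≈ -1.1737e-9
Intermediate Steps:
B(S, m) = S**2 + 58*m
G = -851972875 (G = (36330 + (197**2 + 58*(-33)))*(-2092 - 9543) = (36330 + (38809 - 1914))*(-11635) = (36330 + 36895)*(-11635) = 73225*(-11635) = -851972875)
1/G = 1/(-851972875) = -1/851972875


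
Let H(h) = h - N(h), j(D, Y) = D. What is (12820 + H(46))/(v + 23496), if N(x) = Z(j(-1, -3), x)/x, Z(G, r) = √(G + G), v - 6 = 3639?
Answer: 12866/27141 - I*√2/1248486 ≈ 0.47404 - 1.1327e-6*I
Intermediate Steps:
v = 3645 (v = 6 + 3639 = 3645)
Z(G, r) = √2*√G (Z(G, r) = √(2*G) = √2*√G)
N(x) = I*√2/x (N(x) = (√2*√(-1))/x = (√2*I)/x = (I*√2)/x = I*√2/x)
H(h) = h - I*√2/h
(12820 + H(46))/(v + 23496) = (12820 + (46 - 1*I*√2/46))/(3645 + 23496) = (12820 + (46 - 1*I*√2*1/46))/27141 = (12820 + (46 - I*√2/46))*(1/27141) = (12866 - I*√2/46)*(1/27141) = 12866/27141 - I*√2/1248486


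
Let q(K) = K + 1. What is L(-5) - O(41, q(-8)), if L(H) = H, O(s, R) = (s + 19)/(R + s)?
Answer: -115/17 ≈ -6.7647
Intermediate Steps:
q(K) = 1 + K
O(s, R) = (19 + s)/(R + s)
L(-5) - O(41, q(-8)) = -5 - (19 + 41)/((1 - 8) + 41) = -5 - 60/(-7 + 41) = -5 - 60/34 = -5 - 1*30/17 = -5 - 30/17 = -115/17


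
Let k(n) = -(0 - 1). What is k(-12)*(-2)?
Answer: -2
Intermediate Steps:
k(n) = 1 (k(n) = -1*(-1) = 1)
k(-12)*(-2) = 1*(-2) = -2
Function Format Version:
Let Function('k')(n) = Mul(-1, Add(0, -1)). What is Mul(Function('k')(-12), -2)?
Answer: -2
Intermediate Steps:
Function('k')(n) = 1 (Function('k')(n) = Mul(-1, -1) = 1)
Mul(Function('k')(-12), -2) = Mul(1, -2) = -2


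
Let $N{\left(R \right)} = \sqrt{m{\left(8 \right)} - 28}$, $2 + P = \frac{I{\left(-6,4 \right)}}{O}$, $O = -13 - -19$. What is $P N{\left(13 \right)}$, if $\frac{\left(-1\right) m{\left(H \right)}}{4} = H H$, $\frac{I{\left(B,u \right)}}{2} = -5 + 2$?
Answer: $- 6 i \sqrt{71} \approx - 50.557 i$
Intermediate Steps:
$I{\left(B,u \right)} = -6$ ($I{\left(B,u \right)} = 2 \left(-5 + 2\right) = 2 \left(-3\right) = -6$)
$m{\left(H \right)} = - 4 H^{2}$ ($m{\left(H \right)} = - 4 H H = - 4 H^{2}$)
$O = 6$ ($O = -13 + 19 = 6$)
$P = -3$ ($P = -2 - \frac{6}{6} = -2 - 1 = -3$)
$N{\left(R \right)} = 2 i \sqrt{71}$ ($N{\left(R \right)} = \sqrt{- 4 \cdot 8^{2} - 28} = \sqrt{\left(-4\right) 64 - 28} = \sqrt{-256 - 28} = \sqrt{-284} = 2 i \sqrt{71}$)
$P N{\left(13 \right)} = - 3 \cdot 2 i \sqrt{71} = - 6 i \sqrt{71}$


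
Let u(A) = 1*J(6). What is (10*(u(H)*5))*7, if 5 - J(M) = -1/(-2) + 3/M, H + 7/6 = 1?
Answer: 1400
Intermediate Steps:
H = -⅙ (H = -7/6 + 1 = -⅙ ≈ -0.16667)
J(M) = 9/2 - 3/M (J(M) = 5 - (-1/(-2) + 3/M) = 5 - (-1*(-½) + 3/M) = 5 - (½ + 3/M) = 5 + (-½ - 3/M) = 9/2 - 3/M)
u(A) = 4 (u(A) = 1*(9/2 - 3/6) = 1*(9/2 - 3*⅙) = 1*(9/2 - ½) = 1*4 = 4)
(10*(u(H)*5))*7 = (10*(4*5))*7 = (10*20)*7 = 200*7 = 1400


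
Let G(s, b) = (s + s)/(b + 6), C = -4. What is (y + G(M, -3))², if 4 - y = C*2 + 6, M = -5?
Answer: 64/9 ≈ 7.1111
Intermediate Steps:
G(s, b) = 2*s/(6 + b) (G(s, b) = (2*s)/(6 + b) = 2*s/(6 + b))
y = 6 (y = 4 - (-4*2 + 6) = 4 - (-8 + 6) = 4 - 1*(-2) = 4 + 2 = 6)
(y + G(M, -3))² = (6 + 2*(-5)/(6 - 3))² = (6 + 2*(-5)/3)² = (6 + 2*(-5)*(⅓))² = (6 - 10/3)² = (8/3)² = 64/9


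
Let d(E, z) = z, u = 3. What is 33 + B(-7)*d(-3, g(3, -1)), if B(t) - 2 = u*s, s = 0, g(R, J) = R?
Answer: 39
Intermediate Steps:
B(t) = 2 (B(t) = 2 + 3*0 = 2 + 0 = 2)
33 + B(-7)*d(-3, g(3, -1)) = 33 + 2*3 = 33 + 6 = 39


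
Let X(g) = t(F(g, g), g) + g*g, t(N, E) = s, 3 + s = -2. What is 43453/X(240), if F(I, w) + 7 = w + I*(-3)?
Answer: 43453/57595 ≈ 0.75446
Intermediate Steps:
s = -5 (s = -3 - 2 = -5)
F(I, w) = -7 + w - 3*I (F(I, w) = -7 + (w + I*(-3)) = -7 + (w - 3*I) = -7 + w - 3*I)
t(N, E) = -5
X(g) = -5 + g² (X(g) = -5 + g*g = -5 + g²)
43453/X(240) = 43453/(-5 + 240²) = 43453/(-5 + 57600) = 43453/57595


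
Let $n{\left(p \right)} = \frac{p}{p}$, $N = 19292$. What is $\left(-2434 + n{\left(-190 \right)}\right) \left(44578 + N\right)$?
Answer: $-155395710$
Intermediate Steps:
$n{\left(p \right)} = 1$
$\left(-2434 + n{\left(-190 \right)}\right) \left(44578 + N\right) = \left(-2434 + 1\right) \left(44578 + 19292\right) = \left(-2433\right) 63870 = -155395710$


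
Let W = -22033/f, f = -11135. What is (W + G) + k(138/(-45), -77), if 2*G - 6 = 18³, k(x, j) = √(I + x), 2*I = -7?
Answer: 32525098/11135 + I*√5910/30 ≈ 2921.0 + 2.5625*I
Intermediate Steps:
I = -7/2 (I = (½)*(-7) = -7/2 ≈ -3.5000)
W = 22033/11135 (W = -22033/(-11135) = -22033*(-1/11135) = 22033/11135 ≈ 1.9787)
k(x, j) = √(-7/2 + x)
G = 2919 (G = 3 + (½)*18³ = 3 + (½)*5832 = 3 + 2916 = 2919)
(W + G) + k(138/(-45), -77) = (22033/11135 + 2919) + √(-14 + 4*(138/(-45)))/2 = 32525098/11135 + √(-14 + 4*(138*(-1/45)))/2 = 32525098/11135 + √(-14 + 4*(-46/15))/2 = 32525098/11135 + √(-14 - 184/15)/2 = 32525098/11135 + √(-394/15)/2 = 32525098/11135 + (I*√5910/15)/2 = 32525098/11135 + I*√5910/30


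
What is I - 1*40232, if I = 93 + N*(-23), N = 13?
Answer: -40438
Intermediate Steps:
I = -206 (I = 93 + 13*(-23) = 93 - 299 = -206)
I - 1*40232 = -206 - 1*40232 = -206 - 40232 = -40438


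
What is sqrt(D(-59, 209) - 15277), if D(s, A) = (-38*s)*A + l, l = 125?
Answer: sqrt(453426) ≈ 673.37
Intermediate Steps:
D(s, A) = 125 - 38*A*s (D(s, A) = (-38*s)*A + 125 = -38*A*s + 125 = 125 - 38*A*s)
sqrt(D(-59, 209) - 15277) = sqrt((125 - 38*209*(-59)) - 15277) = sqrt((125 + 468578) - 15277) = sqrt(468703 - 15277) = sqrt(453426)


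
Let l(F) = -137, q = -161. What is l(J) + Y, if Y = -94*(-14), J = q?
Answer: 1179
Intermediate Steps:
J = -161
Y = 1316
l(J) + Y = -137 + 1316 = 1179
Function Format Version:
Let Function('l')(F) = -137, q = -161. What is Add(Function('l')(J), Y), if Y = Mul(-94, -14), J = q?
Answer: 1179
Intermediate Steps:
J = -161
Y = 1316
Add(Function('l')(J), Y) = Add(-137, 1316) = 1179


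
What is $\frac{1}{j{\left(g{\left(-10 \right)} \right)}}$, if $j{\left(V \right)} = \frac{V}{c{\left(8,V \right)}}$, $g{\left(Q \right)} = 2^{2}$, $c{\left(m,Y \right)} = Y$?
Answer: $1$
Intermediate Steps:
$g{\left(Q \right)} = 4$
$j{\left(V \right)} = 1$ ($j{\left(V \right)} = \frac{V}{V} = 1$)
$\frac{1}{j{\left(g{\left(-10 \right)} \right)}} = 1^{-1} = 1$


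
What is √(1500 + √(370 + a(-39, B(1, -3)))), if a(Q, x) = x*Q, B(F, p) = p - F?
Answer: √(1500 + √526) ≈ 39.025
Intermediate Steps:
a(Q, x) = Q*x
√(1500 + √(370 + a(-39, B(1, -3)))) = √(1500 + √(370 - 39*(-3 - 1*1))) = √(1500 + √(370 - 39*(-3 - 1))) = √(1500 + √(370 - 39*(-4))) = √(1500 + √(370 + 156)) = √(1500 + √526)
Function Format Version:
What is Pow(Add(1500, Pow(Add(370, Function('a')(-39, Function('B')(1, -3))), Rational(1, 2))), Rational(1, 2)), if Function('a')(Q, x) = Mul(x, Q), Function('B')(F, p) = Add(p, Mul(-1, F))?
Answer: Pow(Add(1500, Pow(526, Rational(1, 2))), Rational(1, 2)) ≈ 39.025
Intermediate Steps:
Function('a')(Q, x) = Mul(Q, x)
Pow(Add(1500, Pow(Add(370, Function('a')(-39, Function('B')(1, -3))), Rational(1, 2))), Rational(1, 2)) = Pow(Add(1500, Pow(Add(370, Mul(-39, Add(-3, Mul(-1, 1)))), Rational(1, 2))), Rational(1, 2)) = Pow(Add(1500, Pow(Add(370, Mul(-39, Add(-3, -1))), Rational(1, 2))), Rational(1, 2)) = Pow(Add(1500, Pow(Add(370, Mul(-39, -4)), Rational(1, 2))), Rational(1, 2)) = Pow(Add(1500, Pow(Add(370, 156), Rational(1, 2))), Rational(1, 2)) = Pow(Add(1500, Pow(526, Rational(1, 2))), Rational(1, 2))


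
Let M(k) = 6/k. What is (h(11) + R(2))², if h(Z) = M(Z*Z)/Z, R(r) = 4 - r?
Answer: 7118224/1771561 ≈ 4.0181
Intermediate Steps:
h(Z) = 6/Z³ (h(Z) = (6/((Z*Z)))/Z = (6/(Z²))/Z = (6/Z²)/Z = 6/Z³)
(h(11) + R(2))² = (6/11³ + (4 - 1*2))² = (6*(1/1331) + (4 - 2))² = (6/1331 + 2)² = (2668/1331)² = 7118224/1771561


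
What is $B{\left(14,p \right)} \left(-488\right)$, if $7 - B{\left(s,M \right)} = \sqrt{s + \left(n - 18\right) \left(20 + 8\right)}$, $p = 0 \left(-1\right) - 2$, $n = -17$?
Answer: $-3416 + 488 i \sqrt{966} \approx -3416.0 + 15167.0 i$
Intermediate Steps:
$p = -2$ ($p = 0 - 2 = -2$)
$B{\left(s,M \right)} = 7 - \sqrt{-980 + s}$ ($B{\left(s,M \right)} = 7 - \sqrt{s + \left(-17 - 18\right) \left(20 + 8\right)} = 7 - \sqrt{s - 980} = 7 - \sqrt{-980 + s}$)
$B{\left(14,p \right)} \left(-488\right) = \left(7 - \sqrt{-980 + 14}\right) \left(-488\right) = \left(7 - \sqrt{-966}\right) \left(-488\right) = \left(7 - i \sqrt{966}\right) \left(-488\right) = -3416 + 488 i \sqrt{966}$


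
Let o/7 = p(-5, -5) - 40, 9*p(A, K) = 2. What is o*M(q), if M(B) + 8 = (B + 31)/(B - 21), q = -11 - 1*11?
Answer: 884618/387 ≈ 2285.8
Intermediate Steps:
p(A, K) = 2/9 (p(A, K) = (⅑)*2 = 2/9)
q = -22 (q = -11 - 11 = -22)
M(B) = -8 + (31 + B)/(-21 + B) (M(B) = -8 + (B + 31)/(B - 21) = -8 + (31 + B)/(-21 + B))
o = -2506/9 (o = 7*(2/9 - 40) = 7*(-358/9) = -2506/9 ≈ -278.44)
o*M(q) = -2506*(199 - 7*(-22))/(9*(-21 - 22)) = -2506*(199 + 154)/(9*(-43)) = -(-2506)*353/387 = -2506/9*(-353/43) = 884618/387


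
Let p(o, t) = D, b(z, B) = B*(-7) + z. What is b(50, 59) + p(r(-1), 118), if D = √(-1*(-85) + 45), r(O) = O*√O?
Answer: -363 + √130 ≈ -351.60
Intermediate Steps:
b(z, B) = z - 7*B (b(z, B) = -7*B + z = z - 7*B)
r(O) = O^(3/2)
D = √130 (D = √(85 + 45) = √130 ≈ 11.402)
p(o, t) = √130
b(50, 59) + p(r(-1), 118) = (50 - 7*59) + √130 = (50 - 413) + √130 = -363 + √130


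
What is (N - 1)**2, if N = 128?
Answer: 16129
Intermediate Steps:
(N - 1)**2 = (128 - 1)**2 = 127**2 = 16129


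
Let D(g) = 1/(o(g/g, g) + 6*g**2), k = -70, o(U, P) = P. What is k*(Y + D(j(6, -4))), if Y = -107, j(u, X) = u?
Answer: 831355/111 ≈ 7489.7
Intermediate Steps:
D(g) = 1/(g + 6*g**2)
k*(Y + D(j(6, -4))) = -70*(-107 + 1/(6*(1 + 6*6))) = -70*(-107 + 1/(6*(1 + 36))) = -70*(-107 + (1/6)/37) = -70*(-107 + (1/6)*(1/37)) = -70*(-107 + 1/222) = -70*(-23753/222) = 831355/111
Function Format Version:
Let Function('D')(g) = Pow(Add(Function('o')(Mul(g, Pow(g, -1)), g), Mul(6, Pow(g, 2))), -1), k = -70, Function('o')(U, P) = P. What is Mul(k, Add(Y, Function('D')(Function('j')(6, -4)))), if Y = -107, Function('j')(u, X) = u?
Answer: Rational(831355, 111) ≈ 7489.7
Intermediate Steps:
Function('D')(g) = Pow(Add(g, Mul(6, Pow(g, 2))), -1)
Mul(k, Add(Y, Function('D')(Function('j')(6, -4)))) = Mul(-70, Add(-107, Mul(Pow(6, -1), Pow(Add(1, Mul(6, 6)), -1)))) = Mul(-70, Add(-107, Mul(Rational(1, 6), Pow(Add(1, 36), -1)))) = Mul(-70, Add(-107, Mul(Rational(1, 6), Pow(37, -1)))) = Mul(-70, Add(-107, Mul(Rational(1, 6), Rational(1, 37)))) = Mul(-70, Add(-107, Rational(1, 222))) = Mul(-70, Rational(-23753, 222)) = Rational(831355, 111)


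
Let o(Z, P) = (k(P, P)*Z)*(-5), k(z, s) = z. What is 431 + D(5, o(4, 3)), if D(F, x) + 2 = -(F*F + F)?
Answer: 399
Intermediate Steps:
o(Z, P) = -5*P*Z (o(Z, P) = (P*Z)*(-5) = -5*P*Z)
D(F, x) = -2 - F - F² (D(F, x) = -2 - (F*F + F) = -2 - (F² + F) = -2 - (F + F²) = -2 + (-F - F²) = -2 - F - F²)
431 + D(5, o(4, 3)) = 431 + (-2 - 1*5 - 1*5²) = 431 + (-2 - 5 - 1*25) = 431 + (-2 - 5 - 25) = 431 - 32 = 399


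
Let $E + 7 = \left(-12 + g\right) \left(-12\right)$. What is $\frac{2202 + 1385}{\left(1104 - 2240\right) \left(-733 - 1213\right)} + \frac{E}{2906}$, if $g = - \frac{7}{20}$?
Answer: $\frac{806421123}{16060415840} \approx 0.050212$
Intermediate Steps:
$g = - \frac{7}{20}$ ($g = \left(-7\right) \frac{1}{20} = - \frac{7}{20} \approx -0.35$)
$E = \frac{706}{5}$ ($E = -7 + \left(-12 - \frac{7}{20}\right) \left(-12\right) = -7 - - \frac{741}{5} = -7 + \frac{741}{5} = \frac{706}{5} \approx 141.2$)
$\frac{2202 + 1385}{\left(1104 - 2240\right) \left(-733 - 1213\right)} + \frac{E}{2906} = \frac{2202 + 1385}{\left(1104 - 2240\right) \left(-733 - 1213\right)} + \frac{706}{5 \cdot 2906} = \frac{3587}{\left(-1136\right) \left(-1946\right)} + \frac{706}{5} \cdot \frac{1}{2906} = \frac{3587}{2210656} + \frac{353}{7265} = \frac{806421123}{16060415840}$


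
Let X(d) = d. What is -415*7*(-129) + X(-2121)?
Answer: 372624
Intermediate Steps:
-415*7*(-129) + X(-2121) = -415*7*(-129) - 2121 = -2905*(-129) - 2121 = 374745 - 2121 = 372624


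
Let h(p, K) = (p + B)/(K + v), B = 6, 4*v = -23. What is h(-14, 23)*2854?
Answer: -91328/69 ≈ -1323.6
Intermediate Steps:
v = -23/4 (v = (1/4)*(-23) = -23/4 ≈ -5.7500)
h(p, K) = (6 + p)/(-23/4 + K) (h(p, K) = (p + 6)/(K - 23/4) = (6 + p)/(-23/4 + K))
h(-14, 23)*2854 = (4*(6 - 14)/(-23 + 4*23))*2854 = (4*(-8)/(-23 + 92))*2854 = (4*(-8)/69)*2854 = (4*(1/69)*(-8))*2854 = -32/69*2854 = -91328/69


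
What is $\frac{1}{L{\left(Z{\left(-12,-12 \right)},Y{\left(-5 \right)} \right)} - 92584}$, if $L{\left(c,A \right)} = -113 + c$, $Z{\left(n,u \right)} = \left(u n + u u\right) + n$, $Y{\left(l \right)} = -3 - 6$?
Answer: $- \frac{1}{92421} \approx -1.082 \cdot 10^{-5}$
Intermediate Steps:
$Y{\left(l \right)} = -9$
$Z{\left(n,u \right)} = n + u^{2} + n u$ ($Z{\left(n,u \right)} = \left(n u + u^{2}\right) + n = \left(u^{2} + n u\right) + n = n + u^{2} + n u$)
$\frac{1}{L{\left(Z{\left(-12,-12 \right)},Y{\left(-5 \right)} \right)} - 92584} = \frac{1}{\left(-113 - \left(-132 - 144\right)\right) - 92584} = \frac{1}{\left(-113 + \left(-12 + 144 + 144\right)\right) - 92584} = \frac{1}{\left(-113 + 276\right) - 92584} = \frac{1}{163 - 92584} = \frac{1}{-92421} = - \frac{1}{92421}$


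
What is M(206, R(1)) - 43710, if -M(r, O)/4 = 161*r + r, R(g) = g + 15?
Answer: -177198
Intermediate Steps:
R(g) = 15 + g
M(r, O) = -648*r (M(r, O) = -4*(161*r + r) = -648*r)
M(206, R(1)) - 43710 = -648*206 - 43710 = -133488 - 43710 = -177198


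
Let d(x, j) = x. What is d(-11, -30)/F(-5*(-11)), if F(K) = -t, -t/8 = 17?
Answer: -11/136 ≈ -0.080882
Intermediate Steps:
t = -136 (t = -8*17 = -136)
F(K) = 136 (F(K) = -1*(-136) = 136)
d(-11, -30)/F(-5*(-11)) = -11/136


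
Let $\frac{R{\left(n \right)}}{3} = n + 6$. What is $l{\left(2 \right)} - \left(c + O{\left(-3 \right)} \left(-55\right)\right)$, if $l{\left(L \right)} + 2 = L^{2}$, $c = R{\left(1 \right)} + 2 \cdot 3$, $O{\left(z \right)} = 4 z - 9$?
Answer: $-1180$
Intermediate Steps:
$R{\left(n \right)} = 18 + 3 n$ ($R{\left(n \right)} = 3 \left(n + 6\right) = 3 \left(6 + n\right) = 18 + 3 n$)
$O{\left(z \right)} = -9 + 4 z$
$c = 27$ ($c = \left(18 + 3 \cdot 1\right) + 2 \cdot 3 = \left(18 + 3\right) + 6 = 21 + 6 = 27$)
$l{\left(L \right)} = -2 + L^{2}$
$l{\left(2 \right)} - \left(c + O{\left(-3 \right)} \left(-55\right)\right) = \left(-2 + 2^{2}\right) - \left(27 + \left(-9 + 4 \left(-3\right)\right) \left(-55\right)\right) = \left(-2 + 4\right) - \left(27 + \left(-9 - 12\right) \left(-55\right)\right) = 2 - \left(27 - -1155\right) = 2 - \left(27 + 1155\right) = 2 - 1182 = -1180$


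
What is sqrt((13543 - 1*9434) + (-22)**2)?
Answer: sqrt(4593) ≈ 67.772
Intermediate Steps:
sqrt((13543 - 1*9434) + (-22)**2) = sqrt((13543 - 9434) + 484) = sqrt(4109 + 484) = sqrt(4593)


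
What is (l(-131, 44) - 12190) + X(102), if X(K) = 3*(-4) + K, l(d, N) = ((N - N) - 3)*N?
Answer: -12232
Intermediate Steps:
l(d, N) = -3*N (l(d, N) = (0 - 3)*N = -3*N)
X(K) = -12 + K
(l(-131, 44) - 12190) + X(102) = (-3*44 - 12190) + (-12 + 102) = (-132 - 12190) + 90 = -12322 + 90 = -12232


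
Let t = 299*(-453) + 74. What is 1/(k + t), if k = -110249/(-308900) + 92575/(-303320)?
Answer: -4684777400/634192128754741 ≈ -7.3870e-6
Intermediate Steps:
k = 242215459/4684777400 (k = -110249*(-1/308900) + 92575*(-1/303320) = 110249/308900 - 18515/60664 = 242215459/4684777400 ≈ 0.051703)
t = -135373 (t = -135447 + 74 = -135373)
1/(k + t) = 1/(242215459/4684777400 - 135373) = 1/(-634192128754741/4684777400) = -4684777400/634192128754741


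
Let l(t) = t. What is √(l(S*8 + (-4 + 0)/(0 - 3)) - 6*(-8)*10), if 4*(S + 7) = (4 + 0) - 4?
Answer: 2*√957/3 ≈ 20.624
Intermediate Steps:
S = -7 (S = -7 + ((4 + 0) - 4)/4 = -7 + (4 - 4)/4 = -7 + (¼)*0 = -7 + 0 = -7)
√(l(S*8 + (-4 + 0)/(0 - 3)) - 6*(-8)*10) = √((-7*8 + (-4 + 0)/(0 - 3)) - 6*(-8)*10) = √((-56 - 4/(-3)) + 48*10) = √((-56 - 4*(-⅓)) + 480) = √((-56 + 4/3) + 480) = √(-164/3 + 480) = √(1276/3) = 2*√957/3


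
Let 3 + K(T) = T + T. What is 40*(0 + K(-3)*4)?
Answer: -1440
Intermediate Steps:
K(T) = -3 + 2*T (K(T) = -3 + (T + T) = -3 + 2*T)
40*(0 + K(-3)*4) = 40*(0 + (-3 + 2*(-3))*4) = 40*(0 + (-3 - 6)*4) = 40*(0 - 9*4) = 40*(0 - 36) = 40*(-36) = -1440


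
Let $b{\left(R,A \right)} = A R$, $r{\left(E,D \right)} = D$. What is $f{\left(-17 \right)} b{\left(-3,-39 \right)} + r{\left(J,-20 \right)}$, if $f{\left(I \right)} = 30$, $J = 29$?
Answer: $3490$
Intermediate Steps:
$f{\left(-17 \right)} b{\left(-3,-39 \right)} + r{\left(J,-20 \right)} = 30 \left(\left(-39\right) \left(-3\right)\right) - 20 = 30 \cdot 117 - 20 = 3510 - 20 = 3490$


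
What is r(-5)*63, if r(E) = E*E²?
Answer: -7875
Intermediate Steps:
r(E) = E³
r(-5)*63 = (-5)³*63 = -125*63 = -7875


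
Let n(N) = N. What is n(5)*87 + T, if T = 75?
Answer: 510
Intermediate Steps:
n(5)*87 + T = 5*87 + 75 = 435 + 75 = 510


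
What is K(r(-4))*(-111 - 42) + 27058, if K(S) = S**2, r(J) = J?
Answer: 24610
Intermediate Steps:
K(r(-4))*(-111 - 42) + 27058 = (-4)**2*(-111 - 42) + 27058 = 16*(-153) + 27058 = -2448 + 27058 = 24610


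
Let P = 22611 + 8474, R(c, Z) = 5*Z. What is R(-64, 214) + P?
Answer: 32155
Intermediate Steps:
P = 31085
R(-64, 214) + P = 5*214 + 31085 = 1070 + 31085 = 32155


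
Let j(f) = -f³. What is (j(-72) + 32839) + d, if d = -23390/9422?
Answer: 1913064162/4711 ≈ 4.0608e+5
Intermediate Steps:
d = -11695/4711 (d = -23390*1/9422 = -11695/4711 ≈ -2.4825)
(j(-72) + 32839) + d = (-1*(-72)³ + 32839) - 11695/4711 = (-1*(-373248) + 32839) - 11695/4711 = (373248 + 32839) - 11695/4711 = 406087 - 11695/4711 = 1913064162/4711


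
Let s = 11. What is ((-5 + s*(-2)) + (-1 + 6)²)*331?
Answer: -662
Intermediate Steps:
((-5 + s*(-2)) + (-1 + 6)²)*331 = ((-5 + 11*(-2)) + (-1 + 6)²)*331 = ((-5 - 22) + 5²)*331 = (-27 + 25)*331 = -2*331 = -662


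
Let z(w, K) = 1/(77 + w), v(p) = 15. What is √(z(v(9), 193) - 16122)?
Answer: I*√34114129/46 ≈ 126.97*I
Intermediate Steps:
√(z(v(9), 193) - 16122) = √(1/(77 + 15) - 16122) = √(1/92 - 16122) = √(-1483223/92) = I*√34114129/46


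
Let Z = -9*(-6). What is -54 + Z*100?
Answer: 5346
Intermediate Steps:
Z = 54
-54 + Z*100 = -54 + 54*100 = -54 + 5400 = 5346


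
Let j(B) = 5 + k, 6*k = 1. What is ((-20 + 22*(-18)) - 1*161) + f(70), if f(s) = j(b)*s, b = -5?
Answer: -646/3 ≈ -215.33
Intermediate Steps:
k = ⅙ (k = (⅙)*1 = ⅙ ≈ 0.16667)
j(B) = 31/6 (j(B) = 5 + ⅙ = 31/6)
f(s) = 31*s/6
((-20 + 22*(-18)) - 1*161) + f(70) = ((-20 + 22*(-18)) - 1*161) + (31/6)*70 = ((-20 - 396) - 161) + 1085/3 = (-416 - 161) + 1085/3 = -577 + 1085/3 = -646/3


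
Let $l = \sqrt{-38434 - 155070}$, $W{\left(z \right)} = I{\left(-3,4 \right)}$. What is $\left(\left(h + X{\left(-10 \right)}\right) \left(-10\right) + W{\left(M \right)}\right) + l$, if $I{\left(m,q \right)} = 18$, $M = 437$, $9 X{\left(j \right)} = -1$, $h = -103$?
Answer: $\frac{9442}{9} + 4 i \sqrt{12094} \approx 1049.1 + 439.89 i$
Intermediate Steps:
$X{\left(j \right)} = - \frac{1}{9}$ ($X{\left(j \right)} = \frac{1}{9} \left(-1\right) = - \frac{1}{9}$)
$W{\left(z \right)} = 18$
$l = 4 i \sqrt{12094}$ ($l = \sqrt{-193504} = 4 i \sqrt{12094} \approx 439.89 i$)
$\left(\left(h + X{\left(-10 \right)}\right) \left(-10\right) + W{\left(M \right)}\right) + l = \left(\left(-103 - \frac{1}{9}\right) \left(-10\right) + 18\right) + 4 i \sqrt{12094} = \left(\left(- \frac{928}{9}\right) \left(-10\right) + 18\right) + 4 i \sqrt{12094} = \left(\frac{9280}{9} + 18\right) + 4 i \sqrt{12094} = \frac{9442}{9} + 4 i \sqrt{12094}$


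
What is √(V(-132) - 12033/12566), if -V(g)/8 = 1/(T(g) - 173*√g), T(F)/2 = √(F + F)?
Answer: 33^(¾)*√(-26158755294*√33 - 631617424*I + 302413356*√66)/(414678*√(173 - 2*√2)) ≈ 0.0020907 - 0.97856*I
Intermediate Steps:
T(F) = 2*√2*√F (T(F) = 2*√(F + F) = 2*√(2*F) = 2*(√2*√F) = 2*√2*√F)
V(g) = -8/(-173*√g + 2*√2*√g) (V(g) = -8/(2*√2*√g - 173*√g) = -8/(-173*√g + 2*√2*√g))
√(V(-132) - 12033/12566) = √(8/(√(-132)*(173 - 2*√2)) - 12033/12566) = √(8*(-I*√33/66)/(173 - 2*√2) - 12033*1/12566) = √(-4*I*√33/(33*(173 - 2*√2)) - 12033/12566) = √(-12033/12566 - 4*I*√33/(33*(173 - 2*√2)))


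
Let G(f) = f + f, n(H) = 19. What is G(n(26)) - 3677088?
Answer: -3677050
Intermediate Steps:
G(f) = 2*f
G(n(26)) - 3677088 = 2*19 - 3677088 = 38 - 3677088 = -3677050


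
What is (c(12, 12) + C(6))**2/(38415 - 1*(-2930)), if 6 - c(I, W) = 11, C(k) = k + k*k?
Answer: 1369/41345 ≈ 0.033112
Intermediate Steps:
C(k) = k + k**2
c(I, W) = -5 (c(I, W) = 6 - 1*11 = 6 - 11 = -5)
(c(12, 12) + C(6))**2/(38415 - 1*(-2930)) = (-5 + 6*(1 + 6))**2/(38415 - 1*(-2930)) = (-5 + 6*7)**2/(38415 + 2930) = (-5 + 42)**2/41345 = 37**2*(1/41345) = 1369*(1/41345) = 1369/41345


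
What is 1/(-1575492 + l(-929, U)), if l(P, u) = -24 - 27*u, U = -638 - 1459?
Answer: -1/1518897 ≈ -6.5837e-7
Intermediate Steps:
U = -2097
1/(-1575492 + l(-929, U)) = 1/(-1575492 + (-24 - 27*(-2097))) = 1/(-1575492 + (-24 + 56619)) = 1/(-1575492 + 56595) = 1/(-1518897) = -1/1518897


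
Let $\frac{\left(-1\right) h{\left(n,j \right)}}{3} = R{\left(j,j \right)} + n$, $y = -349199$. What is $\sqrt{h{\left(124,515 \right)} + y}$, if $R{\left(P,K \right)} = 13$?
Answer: $i \sqrt{349610} \approx 591.28 i$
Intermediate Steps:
$h{\left(n,j \right)} = -39 - 3 n$ ($h{\left(n,j \right)} = - 3 \left(13 + n\right) = -39 - 3 n$)
$\sqrt{h{\left(124,515 \right)} + y} = \sqrt{\left(-39 - 372\right) - 349199} = \sqrt{-411 - 349199} = \sqrt{-349610} = i \sqrt{349610}$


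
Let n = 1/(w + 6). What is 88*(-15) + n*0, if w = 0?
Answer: -1320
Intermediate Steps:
n = 1/6 (n = 1/(0 + 6) = 1/6 ≈ 0.16667)
88*(-15) + n*0 = 88*(-15) + (1/6)*0 = -1320 + 0 = -1320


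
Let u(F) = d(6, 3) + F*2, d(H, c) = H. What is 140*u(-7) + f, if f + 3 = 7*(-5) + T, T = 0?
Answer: -1158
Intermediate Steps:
f = -38 (f = -3 + (7*(-5) + 0) = -3 + (-35 + 0) = -3 - 35 = -38)
u(F) = 6 + 2*F (u(F) = 6 + F*2 = 6 + 2*F)
140*u(-7) + f = 140*(6 + 2*(-7)) - 38 = 140*(6 - 14) - 38 = 140*(-8) - 38 = -1120 - 38 = -1158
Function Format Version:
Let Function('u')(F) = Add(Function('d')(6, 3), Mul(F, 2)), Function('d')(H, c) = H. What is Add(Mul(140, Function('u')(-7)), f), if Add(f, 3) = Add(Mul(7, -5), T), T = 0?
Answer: -1158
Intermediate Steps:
f = -38 (f = Add(-3, Add(Mul(7, -5), 0)) = Add(-3, Add(-35, 0)) = Add(-3, -35) = -38)
Function('u')(F) = Add(6, Mul(2, F)) (Function('u')(F) = Add(6, Mul(F, 2)) = Add(6, Mul(2, F)))
Add(Mul(140, Function('u')(-7)), f) = Add(Mul(140, Add(6, Mul(2, -7))), -38) = Add(Mul(140, Add(6, -14)), -38) = Add(Mul(140, -8), -38) = Add(-1120, -38) = -1158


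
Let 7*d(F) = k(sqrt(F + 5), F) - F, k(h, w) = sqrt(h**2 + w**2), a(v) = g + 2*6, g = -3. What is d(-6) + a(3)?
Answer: 69/7 + sqrt(35)/7 ≈ 10.702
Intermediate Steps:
a(v) = 9 (a(v) = -3 + 2*6 = -3 + 12 = 9)
d(F) = -F/7 + sqrt(5 + F + F**2)/7 (d(F) = (sqrt((sqrt(F + 5))**2 + F**2) - F)/7 = (sqrt((sqrt(5 + F))**2 + F**2) - F)/7 = (sqrt((5 + F) + F**2) - F)/7 = (sqrt(5 + F + F**2) - F)/7 = -F/7 + sqrt(5 + F + F**2)/7)
d(-6) + a(3) = (-1/7*(-6) + sqrt(5 - 6 + (-6)**2)/7) + 9 = (6/7 + sqrt(5 - 6 + 36)/7) + 9 = (6/7 + sqrt(35)/7) + 9 = 69/7 + sqrt(35)/7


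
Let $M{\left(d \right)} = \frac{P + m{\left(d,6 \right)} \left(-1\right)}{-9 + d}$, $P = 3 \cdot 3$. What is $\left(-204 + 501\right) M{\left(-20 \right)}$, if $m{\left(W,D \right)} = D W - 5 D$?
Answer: $- \frac{47223}{29} \approx -1628.4$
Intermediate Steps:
$m{\left(W,D \right)} = - 5 D + D W$
$P = 9$
$M{\left(d \right)} = \frac{39 - 6 d}{-9 + d}$ ($M{\left(d \right)} = \frac{9 + 6 \left(-5 + d\right) \left(-1\right)}{-9 + d} = \frac{9 + \left(-30 + 6 d\right) \left(-1\right)}{-9 + d} = \frac{9 - \left(-30 + 6 d\right)}{-9 + d} = \frac{39 - 6 d}{-9 + d}$)
$\left(-204 + 501\right) M{\left(-20 \right)} = \left(-204 + 501\right) \frac{3 \left(13 - -40\right)}{-9 - 20} = 297 \frac{3 \left(13 + 40\right)}{-29} = 297 \cdot 3 \left(- \frac{1}{29}\right) 53 = 297 \left(- \frac{159}{29}\right) = - \frac{47223}{29}$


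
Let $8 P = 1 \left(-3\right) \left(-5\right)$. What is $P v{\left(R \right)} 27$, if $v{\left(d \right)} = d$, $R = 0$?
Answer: $0$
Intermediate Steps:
$P = \frac{15}{8}$ ($P = \frac{1 \left(-3\right) \left(-5\right)}{8} = \frac{\left(-3\right) \left(-5\right)}{8} = \frac{1}{8} \cdot 15 = \frac{15}{8} \approx 1.875$)
$P v{\left(R \right)} 27 = \frac{15}{8} \cdot 0 \cdot 27 = 0 \cdot 27 = 0$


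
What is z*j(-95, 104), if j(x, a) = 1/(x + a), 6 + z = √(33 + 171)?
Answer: -⅔ + 2*√51/9 ≈ 0.92032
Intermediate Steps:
z = -6 + 2*√51 (z = -6 + √(33 + 171) = -6 + √204 = -6 + 2*√51 ≈ 8.2829)
j(x, a) = 1/(a + x)
z*j(-95, 104) = (-6 + 2*√51)/(104 - 95) = (-6 + 2*√51)/9 = (-6 + 2*√51)*(⅑) = -⅔ + 2*√51/9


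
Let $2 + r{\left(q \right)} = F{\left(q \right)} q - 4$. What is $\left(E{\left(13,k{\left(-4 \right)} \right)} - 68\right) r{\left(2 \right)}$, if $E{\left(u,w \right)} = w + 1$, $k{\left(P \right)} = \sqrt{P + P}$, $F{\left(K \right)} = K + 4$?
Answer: $-402 + 12 i \sqrt{2} \approx -402.0 + 16.971 i$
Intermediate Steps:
$F{\left(K \right)} = 4 + K$
$k{\left(P \right)} = \sqrt{2} \sqrt{P}$ ($k{\left(P \right)} = \sqrt{2 P} = \sqrt{2} \sqrt{P}$)
$E{\left(u,w \right)} = 1 + w$
$r{\left(q \right)} = -6 + q \left(4 + q\right)$ ($r{\left(q \right)} = -2 + \left(\left(4 + q\right) q - 4\right) = -2 + \left(q \left(4 + q\right) - 4\right) = -2 + \left(-4 + q \left(4 + q\right)\right) = -6 + q \left(4 + q\right)$)
$\left(E{\left(13,k{\left(-4 \right)} \right)} - 68\right) r{\left(2 \right)} = \left(\left(1 + \sqrt{2} \sqrt{-4}\right) - 68\right) \left(-6 + 2 \left(4 + 2\right)\right) = \left(\left(1 + \sqrt{2} \cdot 2 i\right) - 68\right) \left(-6 + 2 \cdot 6\right) = \left(\left(1 + 2 i \sqrt{2}\right) - 68\right) \left(-6 + 12\right) = \left(-67 + 2 i \sqrt{2}\right) 6 = -402 + 12 i \sqrt{2}$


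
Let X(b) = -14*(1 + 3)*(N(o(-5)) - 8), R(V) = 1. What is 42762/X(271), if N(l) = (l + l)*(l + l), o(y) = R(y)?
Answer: 21381/112 ≈ 190.90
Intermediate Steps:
o(y) = 1
N(l) = 4*l² (N(l) = (2*l)*(2*l) = 4*l²)
X(b) = 224 (X(b) = -14*(1 + 3)*(4*1² - 8) = -56*(4*1 - 8) = -56*(4 - 8) = -56*(-4) = -14*(-16) = 224)
42762/X(271) = 42762/224 = 42762*(1/224) = 21381/112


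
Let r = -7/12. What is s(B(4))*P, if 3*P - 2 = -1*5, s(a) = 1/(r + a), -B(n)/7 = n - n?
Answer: 12/7 ≈ 1.7143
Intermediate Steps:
B(n) = 0 (B(n) = -7*(n - n) = -7*0 = 0)
r = -7/12 (r = -7*1/12 = -7/12 ≈ -0.58333)
s(a) = 1/(-7/12 + a)
P = -1 (P = 2/3 + (-1*5)/3 = 2/3 + (1/3)*(-5) = 2/3 - 5/3 = -1)
s(B(4))*P = (12/(-7 + 12*0))*(-1) = (12/(-7 + 0))*(-1) = (12/(-7))*(-1) = (12*(-1/7))*(-1) = -12/7*(-1) = 12/7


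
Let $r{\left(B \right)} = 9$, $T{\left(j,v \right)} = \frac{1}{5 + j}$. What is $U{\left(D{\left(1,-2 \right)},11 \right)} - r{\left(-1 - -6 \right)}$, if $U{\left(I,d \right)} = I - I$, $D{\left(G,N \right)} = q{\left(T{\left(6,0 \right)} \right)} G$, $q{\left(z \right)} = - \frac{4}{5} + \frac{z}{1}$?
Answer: $-9$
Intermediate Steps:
$q{\left(z \right)} = - \frac{4}{5} + z$ ($q{\left(z \right)} = \left(-4\right) \frac{1}{5} + z 1 = - \frac{4}{5} + z$)
$D{\left(G,N \right)} = - \frac{39 G}{55}$ ($D{\left(G,N \right)} = \left(- \frac{4}{5} + \frac{1}{5 + 6}\right) G = \left(- \frac{4}{5} + \frac{1}{11}\right) G = - \frac{39 G}{55}$)
$U{\left(I,d \right)} = 0$
$U{\left(D{\left(1,-2 \right)},11 \right)} - r{\left(-1 - -6 \right)} = 0 - 9 = -9$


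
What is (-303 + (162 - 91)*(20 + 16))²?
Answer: 5076009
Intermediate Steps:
(-303 + (162 - 91)*(20 + 16))² = (-303 + 71*36)² = (-303 + 2556)² = 2253² = 5076009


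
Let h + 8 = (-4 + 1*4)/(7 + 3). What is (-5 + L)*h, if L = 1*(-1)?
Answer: 48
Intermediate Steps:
L = -1
h = -8 (h = -8 + (-4 + 1*4)/(7 + 3) = -8 + (-4 + 4)/10 = -8 + 0*(⅒) = -8 + 0 = -8)
(-5 + L)*h = (-5 - 1)*(-8) = -6*(-8) = 48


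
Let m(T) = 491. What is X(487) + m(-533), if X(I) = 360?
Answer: 851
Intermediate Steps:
X(487) + m(-533) = 360 + 491 = 851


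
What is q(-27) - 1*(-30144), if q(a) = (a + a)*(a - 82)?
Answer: 36030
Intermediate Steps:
q(a) = 2*a*(-82 + a) (q(a) = (2*a)*(-82 + a) = 2*a*(-82 + a))
q(-27) - 1*(-30144) = 2*(-27)*(-82 - 27) - 1*(-30144) = 2*(-27)*(-109) + 30144 = 5886 + 30144 = 36030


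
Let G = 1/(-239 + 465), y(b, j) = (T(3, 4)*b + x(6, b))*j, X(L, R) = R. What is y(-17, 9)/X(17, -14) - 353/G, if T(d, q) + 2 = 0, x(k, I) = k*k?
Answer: -79823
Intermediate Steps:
x(k, I) = k**2
T(d, q) = -2 (T(d, q) = -2 + 0 = -2)
y(b, j) = j*(36 - 2*b) (y(b, j) = (-2*b + 6**2)*j = (-2*b + 36)*j = (36 - 2*b)*j = j*(36 - 2*b))
G = 1/226 ≈ 0.0044248
y(-17, 9)/X(17, -14) - 353/G = (2*9*(18 - 1*(-17)))/(-14) - 353/1/226 = (2*9*(18 + 17))*(-1/14) - 353*226 = (2*9*35)*(-1/14) - 79778 = 630*(-1/14) - 79778 = -45 - 79778 = -79823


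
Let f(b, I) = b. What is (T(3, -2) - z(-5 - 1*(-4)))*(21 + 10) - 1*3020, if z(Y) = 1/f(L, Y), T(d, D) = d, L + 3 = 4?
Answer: -2958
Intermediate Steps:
L = 1 (L = -3 + 4 = 1)
z(Y) = 1 (z(Y) = 1/1 = 1)
(T(3, -2) - z(-5 - 1*(-4)))*(21 + 10) - 1*3020 = (3 - 1*1)*(21 + 10) - 1*3020 = (3 - 1)*31 - 3020 = 2*31 - 3020 = 62 - 3020 = -2958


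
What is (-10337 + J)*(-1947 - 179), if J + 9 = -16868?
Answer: 57856964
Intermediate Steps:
J = -16877 (J = -9 - 16868 = -16877)
(-10337 + J)*(-1947 - 179) = (-10337 - 16877)*(-1947 - 179) = -27214*(-2126) = 57856964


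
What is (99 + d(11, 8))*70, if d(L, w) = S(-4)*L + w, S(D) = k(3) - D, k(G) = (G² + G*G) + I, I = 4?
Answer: 27510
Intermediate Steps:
k(G) = 4 + 2*G² (k(G) = (G² + G*G) + 4 = (G² + G²) + 4 = 2*G² + 4 = 4 + 2*G²)
S(D) = 22 - D (S(D) = (4 + 2*3²) - D = (4 + 2*9) - D = (4 + 18) - D = 22 - D)
d(L, w) = w + 26*L (d(L, w) = (22 - 1*(-4))*L + w = (22 + 4)*L + w = 26*L + w = w + 26*L)
(99 + d(11, 8))*70 = (99 + (8 + 26*11))*70 = (99 + (8 + 286))*70 = (99 + 294)*70 = 393*70 = 27510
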